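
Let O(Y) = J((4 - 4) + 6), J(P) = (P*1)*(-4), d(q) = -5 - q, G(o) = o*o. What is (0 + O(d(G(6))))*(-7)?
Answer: 168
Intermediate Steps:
G(o) = o²
J(P) = -4*P (J(P) = P*(-4) = -4*P)
O(Y) = -24 (O(Y) = -4*((4 - 4) + 6) = -4*(0 + 6) = -4*6 = -24)
(0 + O(d(G(6))))*(-7) = (0 - 24)*(-7) = -24*(-7) = 168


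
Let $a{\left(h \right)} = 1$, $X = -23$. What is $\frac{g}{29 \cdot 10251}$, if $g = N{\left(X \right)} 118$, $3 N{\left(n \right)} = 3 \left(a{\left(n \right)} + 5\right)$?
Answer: $\frac{236}{99093} \approx 0.0023816$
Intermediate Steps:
$N{\left(n \right)} = 6$ ($N{\left(n \right)} = \frac{3 \left(1 + 5\right)}{3} = \frac{3 \cdot 6}{3} = \frac{1}{3} \cdot 18 = 6$)
$g = 708$ ($g = 6 \cdot 118 = 708$)
$\frac{g}{29 \cdot 10251} = \frac{708}{29 \cdot 10251} = \frac{708}{297279} = 708 \cdot \frac{1}{297279} = \frac{236}{99093}$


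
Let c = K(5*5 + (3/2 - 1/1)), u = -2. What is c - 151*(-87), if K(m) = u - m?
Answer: 26219/2 ≈ 13110.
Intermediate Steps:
K(m) = -2 - m
c = -55/2 (c = -2 - (5*5 + (3/2 - 1/1)) = -2 - (25 + (3*(½) - 1*1)) = -2 - (25 + (3/2 - 1)) = -2 - (25 + ½) = -2 - 1*51/2 = -2 - 51/2 = -55/2 ≈ -27.500)
c - 151*(-87) = -55/2 - 151*(-87) = -55/2 + 13137 = 26219/2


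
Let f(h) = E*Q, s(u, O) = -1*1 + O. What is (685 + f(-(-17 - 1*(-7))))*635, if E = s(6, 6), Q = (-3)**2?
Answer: 463550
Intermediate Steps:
Q = 9
s(u, O) = -1 + O
E = 5 (E = -1 + 6 = 5)
f(h) = 45 (f(h) = 5*9 = 45)
(685 + f(-(-17 - 1*(-7))))*635 = (685 + 45)*635 = 730*635 = 463550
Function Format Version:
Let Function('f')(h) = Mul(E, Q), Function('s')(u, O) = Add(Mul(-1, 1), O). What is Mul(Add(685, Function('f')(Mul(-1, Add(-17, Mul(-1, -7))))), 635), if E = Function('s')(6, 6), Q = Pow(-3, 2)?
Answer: 463550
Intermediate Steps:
Q = 9
Function('s')(u, O) = Add(-1, O)
E = 5 (E = Add(-1, 6) = 5)
Function('f')(h) = 45 (Function('f')(h) = Mul(5, 9) = 45)
Mul(Add(685, Function('f')(Mul(-1, Add(-17, Mul(-1, -7))))), 635) = Mul(Add(685, 45), 635) = Mul(730, 635) = 463550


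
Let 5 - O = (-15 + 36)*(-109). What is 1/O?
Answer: 1/2294 ≈ 0.00043592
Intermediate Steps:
O = 2294 (O = 5 - (-15 + 36)*(-109) = 5 - 21*(-109) = 5 - 1*(-2289) = 5 + 2289 = 2294)
1/O = 1/2294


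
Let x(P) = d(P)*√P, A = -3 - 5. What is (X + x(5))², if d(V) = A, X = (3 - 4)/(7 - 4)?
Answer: 2881/9 + 16*√5/3 ≈ 332.04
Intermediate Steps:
X = -⅓ (X = -1/3 = -1*⅓ = -⅓ ≈ -0.33333)
A = -8
d(V) = -8
x(P) = -8*√P
(X + x(5))² = (-⅓ - 8*√5)²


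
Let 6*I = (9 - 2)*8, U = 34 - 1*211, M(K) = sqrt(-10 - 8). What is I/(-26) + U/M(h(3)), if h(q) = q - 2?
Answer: -14/39 + 59*I*sqrt(2)/2 ≈ -0.35897 + 41.719*I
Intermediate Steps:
h(q) = -2 + q
M(K) = 3*I*sqrt(2) (M(K) = sqrt(-18) = 3*I*sqrt(2))
U = -177 (U = 34 - 211 = -177)
I = 28/3 (I = ((9 - 2)*8)/6 = (7*8)/6 = (1/6)*56 = 28/3 ≈ 9.3333)
I/(-26) + U/M(h(3)) = (28/3)/(-26) - 177*(-I*sqrt(2)/6) = (28/3)*(-1/26) - (-59)*I*sqrt(2)/2 = -14/39 + 59*I*sqrt(2)/2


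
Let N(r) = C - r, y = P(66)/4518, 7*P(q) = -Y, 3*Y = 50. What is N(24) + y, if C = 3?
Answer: -996244/47439 ≈ -21.001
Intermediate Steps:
Y = 50/3 (Y = (⅓)*50 = 50/3 ≈ 16.667)
P(q) = -50/21 (P(q) = (-1*50/3)/7 = (⅐)*(-50/3) = -50/21)
y = -25/47439 (y = -50/21/4518 = -50/21*1/4518 = -25/47439 ≈ -0.00052699)
N(r) = 3 - r
N(24) + y = (3 - 1*24) - 25/47439 = (3 - 24) - 25/47439 = -21 - 25/47439 = -996244/47439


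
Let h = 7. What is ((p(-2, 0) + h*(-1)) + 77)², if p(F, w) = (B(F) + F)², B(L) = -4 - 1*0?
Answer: 11236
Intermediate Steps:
B(L) = -4 (B(L) = -4 + 0 = -4)
p(F, w) = (-4 + F)²
((p(-2, 0) + h*(-1)) + 77)² = (((-4 - 2)² + 7*(-1)) + 77)² = (((-6)² - 7) + 77)² = ((36 - 7) + 77)² = (29 + 77)² = 106² = 11236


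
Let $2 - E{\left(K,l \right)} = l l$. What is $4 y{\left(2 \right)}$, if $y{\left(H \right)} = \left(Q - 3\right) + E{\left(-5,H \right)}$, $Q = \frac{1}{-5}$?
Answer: $- \frac{104}{5} \approx -20.8$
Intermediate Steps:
$Q = - \frac{1}{5} \approx -0.2$
$E{\left(K,l \right)} = 2 - l^{2}$ ($E{\left(K,l \right)} = 2 - l l = 2 - l^{2}$)
$y{\left(H \right)} = - \frac{6}{5} - H^{2}$ ($y{\left(H \right)} = \left(- \frac{1}{5} - 3\right) - \left(-2 + H^{2}\right) = - \frac{16}{5} - \left(-2 + H^{2}\right) = - \frac{6}{5} - H^{2}$)
$4 y{\left(2 \right)} = 4 \left(- \frac{6}{5} - 2^{2}\right) = 4 \left(- \frac{6}{5} - 4\right) = 4 \left(- \frac{26}{5}\right) = - \frac{104}{5}$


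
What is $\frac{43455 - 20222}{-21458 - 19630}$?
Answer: $- \frac{23233}{41088} \approx -0.56544$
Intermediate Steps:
$\frac{43455 - 20222}{-21458 - 19630} = \frac{23233}{-21458 - 19630} = \frac{23233}{-41088} = 23233 \left(- \frac{1}{41088}\right) = - \frac{23233}{41088}$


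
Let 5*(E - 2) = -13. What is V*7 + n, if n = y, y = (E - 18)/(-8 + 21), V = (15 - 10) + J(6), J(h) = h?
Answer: 4912/65 ≈ 75.569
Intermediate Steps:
E = -⅗ (E = 2 + (⅕)*(-13) = 2 - 13/5 = -⅗ ≈ -0.60000)
V = 11 (V = (15 - 10) + 6 = 5 + 6 = 11)
y = -93/65 (y = (-⅗ - 18)/(-8 + 21) = -93/5/13 = -93/5*1/13 = -93/65 ≈ -1.4308)
n = -93/65 ≈ -1.4308
V*7 + n = 11*7 - 93/65 = 77 - 93/65 = 4912/65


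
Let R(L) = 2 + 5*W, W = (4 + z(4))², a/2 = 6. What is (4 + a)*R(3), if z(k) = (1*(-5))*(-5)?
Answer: 67312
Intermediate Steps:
a = 12 (a = 2*6 = 12)
z(k) = 25 (z(k) = -5*(-5) = 25)
W = 841 (W = (4 + 25)² = 29² = 841)
R(L) = 4207 (R(L) = 2 + 5*841 = 2 + 4205 = 4207)
(4 + a)*R(3) = (4 + 12)*4207 = 16*4207 = 67312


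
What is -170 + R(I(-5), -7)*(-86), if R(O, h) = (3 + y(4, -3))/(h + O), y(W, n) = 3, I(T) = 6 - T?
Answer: -299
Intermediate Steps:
R(O, h) = 6/(O + h) (R(O, h) = (3 + 3)/(h + O) = 6/(O + h))
-170 + R(I(-5), -7)*(-86) = -170 + (6/((6 - 1*(-5)) - 7))*(-86) = -170 + (6/((6 + 5) - 7))*(-86) = -170 + (6/(11 - 7))*(-86) = -170 + (6/4)*(-86) = -170 + (6*(1/4))*(-86) = -170 + (3/2)*(-86) = -170 - 129 = -299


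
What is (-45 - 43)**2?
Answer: 7744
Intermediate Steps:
(-45 - 43)**2 = (-88)**2 = 7744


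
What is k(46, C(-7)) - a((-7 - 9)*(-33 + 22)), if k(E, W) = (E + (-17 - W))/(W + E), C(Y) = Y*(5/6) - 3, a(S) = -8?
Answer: 2011/223 ≈ 9.0179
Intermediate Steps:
C(Y) = -3 + 5*Y/6 (C(Y) = Y*(5*(⅙)) - 3 = Y*(⅚) - 3 = 5*Y/6 - 3 = -3 + 5*Y/6)
k(E, W) = (-17 + E - W)/(E + W)
k(46, C(-7)) - a((-7 - 9)*(-33 + 22)) = (-17 + 46 - (-3 + (⅚)*(-7)))/(46 + (-3 + (⅚)*(-7))) - 1*(-8) = (-17 + 46 - (-3 - 35/6))/(46 + (-3 - 35/6)) + 8 = (-17 + 46 - 1*(-53/6))/(46 - 53/6) + 8 = (-17 + 46 + 53/6)/(223/6) + 8 = (6/223)*(227/6) + 8 = 227/223 + 8 = 2011/223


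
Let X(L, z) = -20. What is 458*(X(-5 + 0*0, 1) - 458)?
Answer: -218924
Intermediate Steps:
458*(X(-5 + 0*0, 1) - 458) = 458*(-20 - 458) = 458*(-478) = -218924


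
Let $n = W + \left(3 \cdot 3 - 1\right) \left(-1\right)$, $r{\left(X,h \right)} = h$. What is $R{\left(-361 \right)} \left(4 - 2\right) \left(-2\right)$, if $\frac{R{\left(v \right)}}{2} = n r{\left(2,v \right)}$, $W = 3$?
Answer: $-14440$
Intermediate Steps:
$n = -5$ ($n = 3 + \left(3 \cdot 3 - 1\right) \left(-1\right) = 3 + \left(9 - 1\right) \left(-1\right) = 3 + 8 \left(-1\right) = 3 - 8 = -5$)
$R{\left(v \right)} = - 10 v$ ($R{\left(v \right)} = 2 \left(- 5 v\right) = - 10 v$)
$R{\left(-361 \right)} \left(4 - 2\right) \left(-2\right) = \left(-10\right) \left(-361\right) \left(4 - 2\right) \left(-2\right) = 3610 \cdot 2 \left(-2\right) = 3610 \left(-4\right) = -14440$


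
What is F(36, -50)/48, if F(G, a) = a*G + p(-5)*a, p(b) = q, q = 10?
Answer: -575/12 ≈ -47.917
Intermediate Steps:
p(b) = 10
F(G, a) = 10*a + G*a (F(G, a) = a*G + 10*a = G*a + 10*a = 10*a + G*a)
F(36, -50)/48 = -50*(10 + 36)/48 = -50*46*(1/48) = -2300*1/48 = -575/12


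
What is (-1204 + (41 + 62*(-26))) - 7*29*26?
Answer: -8053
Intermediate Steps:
(-1204 + (41 + 62*(-26))) - 7*29*26 = (-1204 + (41 - 1612)) - 203*26 = (-1204 - 1571) - 5278 = -2775 - 5278 = -8053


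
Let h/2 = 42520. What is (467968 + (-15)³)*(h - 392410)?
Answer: -142801950410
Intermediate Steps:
h = 85040 (h = 2*42520 = 85040)
(467968 + (-15)³)*(h - 392410) = (467968 + (-15)³)*(85040 - 392410) = (467968 - 3375)*(-307370) = 464593*(-307370) = -142801950410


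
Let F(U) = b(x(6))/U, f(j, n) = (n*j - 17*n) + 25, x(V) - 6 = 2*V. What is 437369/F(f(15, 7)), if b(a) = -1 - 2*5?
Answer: -437369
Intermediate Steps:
x(V) = 6 + 2*V
f(j, n) = 25 - 17*n + j*n (f(j, n) = (j*n - 17*n) + 25 = (-17*n + j*n) + 25 = 25 - 17*n + j*n)
b(a) = -11 (b(a) = -1 - 10 = -11)
F(U) = -11/U
437369/F(f(15, 7)) = 437369/((-11/(25 - 17*7 + 15*7))) = 437369/((-11/(25 - 119 + 105))) = 437369/((-11/11)) = 437369/((-11*1/11)) = 437369/(-1) = 437369*(-1) = -437369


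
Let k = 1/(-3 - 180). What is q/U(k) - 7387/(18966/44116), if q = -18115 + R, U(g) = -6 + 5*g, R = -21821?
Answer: -110421022834/10459749 ≈ -10557.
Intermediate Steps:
k = -1/183 (k = 1/(-183) = -1/183 ≈ -0.0054645)
q = -39936 (q = -18115 - 21821 = -39936)
q/U(k) - 7387/(18966/44116) = -39936/(-6 + 5*(-1/183)) - 7387/(18966/44116) = -39936/(-6 - 5/183) - 7387/(18966*(1/44116)) = -39936/(-1103/183) - 7387/9483/22058 = -39936*(-183/1103) - 7387*22058/9483 = 7308288/1103 - 162942446/9483 = -110421022834/10459749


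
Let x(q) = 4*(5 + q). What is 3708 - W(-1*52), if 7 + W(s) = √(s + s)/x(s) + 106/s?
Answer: 96643/26 + I*√26/94 ≈ 3717.0 + 0.054245*I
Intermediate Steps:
x(q) = 20 + 4*q
W(s) = -7 + 106/s + √2*√s/(20 + 4*s) (W(s) = -7 + (√(s + s)/(20 + 4*s) + 106/s) = -7 + (√(2*s)/(20 + 4*s) + 106/s) = -7 + ((√2*√s)/(20 + 4*s) + 106/s) = -7 + (√2*√s/(20 + 4*s) + 106/s) = -7 + (106/s + √2*√s/(20 + 4*s)) = -7 + 106/s + √2*√s/(20 + 4*s))
3708 - W(-1*52) = 3708 - (2120 - 28*(-1*52)² + 284*(-1*52) + √2*(-1*52)^(3/2))/(4*((-1*52))*(5 - 1*52)) = 3708 - (2120 - 28*(-52)² + 284*(-52) + √2*(-52)^(3/2))/(4*(-52)*(5 - 52)) = 3708 - (-1)*(2120 - 28*2704 - 14768 + √2*(-104*I*√13))/(4*52*(-47)) = 3708 - (-1)*(-1)*(2120 - 75712 - 14768 - 104*I*√26)/(4*52*47) = 3708 - (-1)*(-1)*(-88360 - 104*I*√26)/(4*52*47) = 3708 - (-235/26 - I*√26/94) = 3708 + (235/26 + I*√26/94) = 96643/26 + I*√26/94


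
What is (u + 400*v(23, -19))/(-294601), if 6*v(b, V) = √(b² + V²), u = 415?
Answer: -415/294601 - 200*√890/883803 ≈ -0.0081597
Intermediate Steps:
v(b, V) = √(V² + b²)/6 (v(b, V) = √(b² + V²)/6 = √(V² + b²)/6)
(u + 400*v(23, -19))/(-294601) = (415 + 400*(√((-19)² + 23²)/6))/(-294601) = (415 + 400*(√(361 + 529)/6))*(-1/294601) = (415 + 400*(√890/6))*(-1/294601) = (415 + 200*√890/3)*(-1/294601) = -415/294601 - 200*√890/883803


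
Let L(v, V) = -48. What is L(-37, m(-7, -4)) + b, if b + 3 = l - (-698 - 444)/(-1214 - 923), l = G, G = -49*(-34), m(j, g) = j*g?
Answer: 3450113/2137 ≈ 1614.5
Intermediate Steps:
m(j, g) = g*j
G = 1666
l = 1666
b = 3552689/2137 (b = -3 + (1666 - (-698 - 444)/(-1214 - 923)) = -3 + (1666 - (-1142)/(-2137)) = -3 + (1666 - (-1142)*(-1)/2137) = -3 + (1666 - 1*1142/2137) = -3 + (1666 - 1142/2137) = -3 + 3559100/2137 = 3552689/2137 ≈ 1662.5)
L(-37, m(-7, -4)) + b = -48 + 3552689/2137 = 3450113/2137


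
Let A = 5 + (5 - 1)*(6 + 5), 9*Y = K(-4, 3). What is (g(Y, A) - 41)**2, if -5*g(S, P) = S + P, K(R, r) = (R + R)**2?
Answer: 220900/81 ≈ 2727.2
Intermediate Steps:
K(R, r) = 4*R**2 (K(R, r) = (2*R)**2 = 4*R**2)
Y = 64/9 (Y = (4*(-4)**2)/9 = (4*16)/9 = (1/9)*64 = 64/9 ≈ 7.1111)
A = 49 (A = 5 + 4*11 = 5 + 44 = 49)
g(S, P) = -P/5 - S/5 (g(S, P) = -(S + P)/5 = -(P + S)/5 = -P/5 - S/5)
(g(Y, A) - 41)**2 = ((-1/5*49 - 1/5*64/9) - 41)**2 = ((-49/5 - 64/45) - 41)**2 = (-101/9 - 41)**2 = (-470/9)**2 = 220900/81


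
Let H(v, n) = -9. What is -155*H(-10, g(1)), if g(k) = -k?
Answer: 1395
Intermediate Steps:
-155*H(-10, g(1)) = -155*(-9) = 1395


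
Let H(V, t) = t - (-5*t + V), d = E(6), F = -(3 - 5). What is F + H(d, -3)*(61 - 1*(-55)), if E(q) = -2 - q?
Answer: -1158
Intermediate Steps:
F = 2 (F = -1*(-2) = 2)
d = -8 (d = -2 - 1*6 = -2 - 6 = -8)
H(V, t) = -V + 6*t (H(V, t) = t - (V - 5*t) = t + (-V + 5*t) = -V + 6*t)
F + H(d, -3)*(61 - 1*(-55)) = 2 + (-1*(-8) + 6*(-3))*(61 - 1*(-55)) = 2 + (8 - 18)*(61 + 55) = 2 - 10*116 = 2 - 1160 = -1158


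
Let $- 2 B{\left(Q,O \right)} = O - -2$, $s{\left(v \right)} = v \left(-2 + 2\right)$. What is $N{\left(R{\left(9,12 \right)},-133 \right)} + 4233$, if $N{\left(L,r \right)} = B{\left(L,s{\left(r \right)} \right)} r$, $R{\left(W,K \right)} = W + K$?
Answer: $4366$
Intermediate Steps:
$s{\left(v \right)} = 0$ ($s{\left(v \right)} = v 0 = 0$)
$R{\left(W,K \right)} = K + W$
$B{\left(Q,O \right)} = -1 - \frac{O}{2}$ ($B{\left(Q,O \right)} = - \frac{O - -2}{2} = - \frac{O + 2}{2} = - \frac{2 + O}{2} = -1 - \frac{O}{2}$)
$N{\left(L,r \right)} = - r$ ($N{\left(L,r \right)} = \left(-1 - 0\right) r = \left(-1 + 0\right) r = - r$)
$N{\left(R{\left(9,12 \right)},-133 \right)} + 4233 = \left(-1\right) \left(-133\right) + 4233 = 133 + 4233 = 4366$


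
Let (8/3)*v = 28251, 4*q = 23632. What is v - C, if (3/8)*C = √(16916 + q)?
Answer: 84753/8 - 16*√634 ≈ 10191.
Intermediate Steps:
q = 5908 (q = (¼)*23632 = 5908)
v = 84753/8 (v = (3/8)*28251 = 84753/8 ≈ 10594.)
C = 16*√634 (C = 8*√(16916 + 5908)/3 = 8*√22824/3 = 8*(6*√634)/3 = 16*√634 ≈ 402.87)
v - C = 84753/8 - 16*√634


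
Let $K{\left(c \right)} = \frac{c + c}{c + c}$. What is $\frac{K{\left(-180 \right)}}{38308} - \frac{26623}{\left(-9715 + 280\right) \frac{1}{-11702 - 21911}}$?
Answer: $- \frac{34281020853457}{361435980} \approx -94847.0$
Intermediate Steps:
$K{\left(c \right)} = 1$ ($K{\left(c \right)} = \frac{2 c}{2 c} = 2 c \frac{1}{2 c} = 1$)
$\frac{K{\left(-180 \right)}}{38308} - \frac{26623}{\left(-9715 + 280\right) \frac{1}{-11702 - 21911}} = 1 \cdot \frac{1}{38308} - \frac{26623}{\left(-9715 + 280\right) \frac{1}{-11702 - 21911}} = 1 \cdot \frac{1}{38308} - \frac{26623}{\left(-9435\right) \frac{1}{-33613}} = \frac{1}{38308} - \frac{26623}{\left(-9435\right) \left(- \frac{1}{33613}\right)} = \frac{1}{38308} - \frac{26623}{\frac{9435}{33613}} = \frac{1}{38308} - \frac{894878899}{9435} = - \frac{34281020853457}{361435980}$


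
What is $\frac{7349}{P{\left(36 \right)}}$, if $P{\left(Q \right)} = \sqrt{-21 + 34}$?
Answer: $\frac{7349 \sqrt{13}}{13} \approx 2038.2$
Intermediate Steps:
$P{\left(Q \right)} = \sqrt{13}$
$\frac{7349}{P{\left(36 \right)}} = \frac{7349}{\sqrt{13}} = 7349 \frac{\sqrt{13}}{13} = \frac{7349 \sqrt{13}}{13}$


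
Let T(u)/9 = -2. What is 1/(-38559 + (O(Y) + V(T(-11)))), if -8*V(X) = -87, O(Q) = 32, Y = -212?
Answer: -8/308129 ≈ -2.5963e-5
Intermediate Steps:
T(u) = -18 (T(u) = 9*(-2) = -18)
V(X) = 87/8 (V(X) = -⅛*(-87) = 87/8)
1/(-38559 + (O(Y) + V(T(-11)))) = 1/(-38559 + (32 + 87/8)) = 1/(-38559 + 343/8) = 1/(-308129/8) = -8/308129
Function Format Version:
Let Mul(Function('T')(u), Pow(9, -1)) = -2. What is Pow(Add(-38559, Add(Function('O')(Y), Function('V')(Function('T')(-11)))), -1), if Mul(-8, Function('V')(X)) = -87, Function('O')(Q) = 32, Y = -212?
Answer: Rational(-8, 308129) ≈ -2.5963e-5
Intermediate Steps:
Function('T')(u) = -18 (Function('T')(u) = Mul(9, -2) = -18)
Function('V')(X) = Rational(87, 8) (Function('V')(X) = Mul(Rational(-1, 8), -87) = Rational(87, 8))
Pow(Add(-38559, Add(Function('O')(Y), Function('V')(Function('T')(-11)))), -1) = Pow(Add(-38559, Add(32, Rational(87, 8))), -1) = Pow(Add(-38559, Rational(343, 8)), -1) = Pow(Rational(-308129, 8), -1) = Rational(-8, 308129)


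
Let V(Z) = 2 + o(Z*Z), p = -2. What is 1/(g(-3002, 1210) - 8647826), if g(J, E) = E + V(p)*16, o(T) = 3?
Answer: -1/8646536 ≈ -1.1565e-7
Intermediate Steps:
V(Z) = 5 (V(Z) = 2 + 3 = 5)
g(J, E) = 80 + E (g(J, E) = E + 5*16 = E + 80 = 80 + E)
1/(g(-3002, 1210) - 8647826) = 1/((80 + 1210) - 8647826) = 1/(1290 - 8647826) = 1/(-8646536) = -1/8646536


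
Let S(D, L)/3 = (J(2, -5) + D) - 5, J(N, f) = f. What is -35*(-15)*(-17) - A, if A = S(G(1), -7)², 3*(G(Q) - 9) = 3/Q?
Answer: -8925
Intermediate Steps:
G(Q) = 9 + 1/Q (G(Q) = 9 + (3/Q)/3 = 9 + 1/Q)
S(D, L) = -30 + 3*D (S(D, L) = 3*((-5 + D) - 5) = 3*(-10 + D) = -30 + 3*D)
A = 0 (A = (-30 + 3*(9 + 1/1))² = (-30 + 3*(9 + 1))² = (-30 + 3*10)² = (-30 + 30)² = 0² = 0)
-35*(-15)*(-17) - A = -35*(-15)*(-17) - 1*0 = 525*(-17) + 0 = -8925 + 0 = -8925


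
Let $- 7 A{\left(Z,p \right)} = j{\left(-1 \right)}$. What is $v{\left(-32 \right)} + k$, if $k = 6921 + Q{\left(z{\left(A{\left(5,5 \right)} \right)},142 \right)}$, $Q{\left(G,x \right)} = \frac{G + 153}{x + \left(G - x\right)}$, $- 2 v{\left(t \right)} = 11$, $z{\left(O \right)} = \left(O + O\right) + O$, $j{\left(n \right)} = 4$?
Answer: $\frac{27309}{4} \approx 6827.3$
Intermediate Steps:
$A{\left(Z,p \right)} = - \frac{4}{7}$ ($A{\left(Z,p \right)} = \left(- \frac{1}{7}\right) 4 = - \frac{4}{7}$)
$z{\left(O \right)} = 3 O$ ($z{\left(O \right)} = 2 O + O = 3 O$)
$v{\left(t \right)} = - \frac{11}{2}$ ($v{\left(t \right)} = \left(- \frac{1}{2}\right) 11 = - \frac{11}{2}$)
$Q{\left(G,x \right)} = \frac{153 + G}{G}$
$k = \frac{27331}{4}$ ($k = 6921 + \frac{153 + 3 \left(- \frac{4}{7}\right)}{3 \left(- \frac{4}{7}\right)} = 6921 + \frac{153 - \frac{12}{7}}{- \frac{12}{7}} = 6921 - \frac{353}{4} = \frac{27331}{4} \approx 6832.8$)
$v{\left(-32 \right)} + k = - \frac{11}{2} + \frac{27331}{4} = \frac{27309}{4}$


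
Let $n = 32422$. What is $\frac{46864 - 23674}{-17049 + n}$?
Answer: $\frac{23190}{15373} \approx 1.5085$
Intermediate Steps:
$\frac{46864 - 23674}{-17049 + n} = \frac{46864 - 23674}{-17049 + 32422} = \frac{23190}{15373}$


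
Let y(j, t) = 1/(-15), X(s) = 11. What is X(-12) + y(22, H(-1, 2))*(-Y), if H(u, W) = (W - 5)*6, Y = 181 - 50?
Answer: 296/15 ≈ 19.733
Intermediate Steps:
Y = 131
H(u, W) = -30 + 6*W (H(u, W) = (-5 + W)*6 = -30 + 6*W)
y(j, t) = -1/15
X(-12) + y(22, H(-1, 2))*(-Y) = 11 - (-1)*131/15 = 11 - 1/15*(-131) = 11 + 131/15 = 296/15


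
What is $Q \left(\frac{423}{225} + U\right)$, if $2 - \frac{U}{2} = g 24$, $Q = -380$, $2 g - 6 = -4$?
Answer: $\frac{80028}{5} \approx 16006.0$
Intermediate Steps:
$g = 1$ ($g = 3 + \frac{1}{2} \left(-4\right) = 3 - 2 = 1$)
$U = -44$ ($U = 4 - 2 \cdot 1 \cdot 24 = 4 - 48 = -44$)
$Q \left(\frac{423}{225} + U\right) = - 380 \left(\frac{423}{225} - 44\right) = - 380 \left(423 \cdot \frac{1}{225} - 44\right) = - 380 \left(\frac{47}{25} - 44\right) = \left(-380\right) \left(- \frac{1053}{25}\right) = \frac{80028}{5}$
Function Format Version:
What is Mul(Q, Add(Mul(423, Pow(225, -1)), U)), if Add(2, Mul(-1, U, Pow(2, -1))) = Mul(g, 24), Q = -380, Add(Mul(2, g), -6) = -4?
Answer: Rational(80028, 5) ≈ 16006.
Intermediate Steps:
g = 1 (g = Add(3, Mul(Rational(1, 2), -4)) = Add(3, -2) = 1)
U = -44 (U = Add(4, Mul(-2, Mul(1, 24))) = Add(4, Mul(-2, 24)) = Add(4, -48) = -44)
Mul(Q, Add(Mul(423, Pow(225, -1)), U)) = Mul(-380, Add(Mul(423, Pow(225, -1)), -44)) = Mul(-380, Add(Mul(423, Rational(1, 225)), -44)) = Mul(-380, Add(Rational(47, 25), -44)) = Mul(-380, Rational(-1053, 25)) = Rational(80028, 5)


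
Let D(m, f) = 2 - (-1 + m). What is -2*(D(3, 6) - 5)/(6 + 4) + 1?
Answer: 2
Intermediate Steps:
D(m, f) = 3 - m (D(m, f) = 2 + (1 - m) = 3 - m)
-2*(D(3, 6) - 5)/(6 + 4) + 1 = -2*((3 - 1*3) - 5)/(6 + 4) + 1 = -2*((3 - 3) - 5)/10 + 1 = -2*(0 - 5)/10 + 1 = -(-10)/10 + 1 = -2*(-1/2) + 1 = 1 + 1 = 2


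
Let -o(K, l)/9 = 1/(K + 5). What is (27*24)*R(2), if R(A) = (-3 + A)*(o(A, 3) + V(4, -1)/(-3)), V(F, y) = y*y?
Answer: 7344/7 ≈ 1049.1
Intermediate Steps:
V(F, y) = y**2
o(K, l) = -9/(5 + K) (o(K, l) = -9/(K + 5) = -9/(5 + K))
R(A) = (-3 + A)*(-1/3 - 9/(5 + A)) (R(A) = (-3 + A)*(-9/(5 + A) + (-1)**2/(-3)) = (-3 + A)*(-9/(5 + A) + 1*(-1/3)) = (-3 + A)*(-9/(5 + A) - 1/3) = (-3 + A)*(-1/3 - 9/(5 + A)))
(27*24)*R(2) = (27*24)*((96 - 1*2**2 - 29*2)/(3*(5 + 2))) = 648*((1/3)*(96 - 1*4 - 58)/7) = 648*((1/3)*(1/7)*(96 - 4 - 58)) = 648*((1/3)*(1/7)*34) = 648*(34/21) = 7344/7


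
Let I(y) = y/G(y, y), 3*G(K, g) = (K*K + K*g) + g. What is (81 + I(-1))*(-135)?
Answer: -10530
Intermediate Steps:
G(K, g) = g/3 + K²/3 + K*g/3 (G(K, g) = ((K*K + K*g) + g)/3 = ((K² + K*g) + g)/3 = (g + K² + K*g)/3 = g/3 + K²/3 + K*g/3)
I(y) = y/(y/3 + 2*y²/3) (I(y) = y/(y/3 + y²/3 + y*y/3) = y/(y/3 + y²/3 + y²/3) = y/(y/3 + 2*y²/3))
(81 + I(-1))*(-135) = (81 + 3/(1 + 2*(-1)))*(-135) = (81 + 3/(1 - 2))*(-135) = (81 + 3/(-1))*(-135) = (81 + 3*(-1))*(-135) = (81 - 3)*(-135) = 78*(-135) = -10530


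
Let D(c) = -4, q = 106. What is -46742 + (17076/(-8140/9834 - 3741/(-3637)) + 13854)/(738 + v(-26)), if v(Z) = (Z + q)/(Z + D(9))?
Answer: -16786653232619/360170311 ≈ -46608.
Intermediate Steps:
v(Z) = (106 + Z)/(-4 + Z) (v(Z) = (Z + 106)/(Z - 4) = (106 + Z)/(-4 + Z))
-46742 + (17076/(-8140/9834 - 3741/(-3637)) + 13854)/(738 + v(-26)) = -46742 + (17076/(-8140/9834 - 3741/(-3637)) + 13854)/(738 + (106 - 26)/(-4 - 26)) = -46742 + (17076/(-8140*1/9834 - 3741*(-1/3637)) + 13854)/(738 + 80/(-30)) = -46742 + (17076/(-370/447 + 3741/3637) + 13854)/(738 - 1/30*80) = -46742 + (17076/(326537/1625739) + 13854)/(738 - 8/3) = -46742 + (17076*(1625739/326537) + 13854)/(2206/3) = -46742 + (27761119164/326537 + 13854)*(3/2206) = -46742 + (32284962762/326537)*(3/2206) = -46742 + 48427444143/360170311 = -16786653232619/360170311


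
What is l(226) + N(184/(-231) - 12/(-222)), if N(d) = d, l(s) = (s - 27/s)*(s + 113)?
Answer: 1308934717/17094 ≈ 76573.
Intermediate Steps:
l(s) = (113 + s)*(s - 27/s) (l(s) = (s - 27/s)*(113 + s) = (113 + s)*(s - 27/s))
l(226) + N(184/(-231) - 12/(-222)) = (-27 + 226**2 - 3051/226 + 113*226) + (184/(-231) - 12/(-222)) = (-27 + 51076 - 3051*1/226 + 25538) + (184*(-1/231) - 12*(-1/222)) = (-27 + 51076 - 27/2 + 25538) + (-184/231 + 2/37) = 153147/2 - 6346/8547 = 1308934717/17094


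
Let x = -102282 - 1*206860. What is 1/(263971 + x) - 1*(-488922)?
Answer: 22085095661/45171 ≈ 4.8892e+5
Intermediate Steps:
x = -309142 (x = -102282 - 206860 = -309142)
1/(263971 + x) - 1*(-488922) = 1/(263971 - 309142) - 1*(-488922) = 1/(-45171) + 488922 = -1/45171 + 488922 = 22085095661/45171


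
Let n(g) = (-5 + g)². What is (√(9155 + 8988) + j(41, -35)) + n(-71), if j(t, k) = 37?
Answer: 5813 + √18143 ≈ 5947.7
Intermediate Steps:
(√(9155 + 8988) + j(41, -35)) + n(-71) = (√(9155 + 8988) + 37) + (-5 - 71)² = (√18143 + 37) + (-76)² = (37 + √18143) + 5776 = 5813 + √18143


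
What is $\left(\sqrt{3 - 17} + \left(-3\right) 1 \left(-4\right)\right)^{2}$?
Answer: $\left(12 + i \sqrt{14}\right)^{2} \approx 130.0 + 89.8 i$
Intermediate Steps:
$\left(\sqrt{3 - 17} + \left(-3\right) 1 \left(-4\right)\right)^{2} = \left(\sqrt{-14} - -12\right)^{2} = \left(i \sqrt{14} + 12\right)^{2} = \left(12 + i \sqrt{14}\right)^{2}$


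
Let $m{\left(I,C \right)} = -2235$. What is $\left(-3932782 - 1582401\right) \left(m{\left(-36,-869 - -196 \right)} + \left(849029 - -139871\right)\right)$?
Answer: $-5441638034695$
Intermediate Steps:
$\left(-3932782 - 1582401\right) \left(m{\left(-36,-869 - -196 \right)} + \left(849029 - -139871\right)\right) = \left(-3932782 - 1582401\right) \left(-2235 + \left(849029 - -139871\right)\right) = - 5515183 \left(-2235 + \left(849029 + 139871\right)\right) = - 5515183 \left(-2235 + 988900\right) = \left(-5515183\right) 986665 = -5441638034695$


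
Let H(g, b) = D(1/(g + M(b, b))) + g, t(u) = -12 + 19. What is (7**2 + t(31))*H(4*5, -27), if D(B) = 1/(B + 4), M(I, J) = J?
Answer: 30632/27 ≈ 1134.5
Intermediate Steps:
t(u) = 7
D(B) = 1/(4 + B)
H(g, b) = g + 1/(4 + 1/(b + g)) (H(g, b) = 1/(4 + 1/(g + b)) + g = 1/(4 + 1/(b + g)) + g = g + 1/(4 + 1/(b + g)))
(7**2 + t(31))*H(4*5, -27) = (7**2 + 7)*(4*5 + 1/(4 + 1/(-27 + 4*5))) = (49 + 7)*(20 + 1/(4 + 1/(-27 + 20))) = 56*(20 + 1/(4 + 1/(-7))) = 56*(20 + 1/(4 - 1/7)) = 56*(20 + 1/(27/7)) = 56*(20 + 7/27) = 56*(547/27) = 30632/27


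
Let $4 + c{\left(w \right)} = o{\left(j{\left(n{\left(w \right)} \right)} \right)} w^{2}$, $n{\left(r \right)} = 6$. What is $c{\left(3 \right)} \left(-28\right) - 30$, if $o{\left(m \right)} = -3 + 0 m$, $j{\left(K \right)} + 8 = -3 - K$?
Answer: $838$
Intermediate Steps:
$j{\left(K \right)} = -11 - K$ ($j{\left(K \right)} = -8 - \left(3 + K\right) = -11 - K$)
$o{\left(m \right)} = -3$ ($o{\left(m \right)} = -3 + 0 = -3$)
$c{\left(w \right)} = -4 - 3 w^{2}$
$c{\left(3 \right)} \left(-28\right) - 30 = \left(-4 - 3 \cdot 3^{2}\right) \left(-28\right) - 30 = \left(-4 - 27\right) \left(-28\right) - 30 = \left(-31\right) \left(-28\right) - 30 = 868 - 30 = 838$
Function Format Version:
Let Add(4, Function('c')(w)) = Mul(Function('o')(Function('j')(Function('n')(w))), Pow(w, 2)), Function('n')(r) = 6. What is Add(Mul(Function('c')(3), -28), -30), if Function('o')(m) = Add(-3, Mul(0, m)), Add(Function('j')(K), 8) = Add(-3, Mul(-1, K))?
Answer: 838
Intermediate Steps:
Function('j')(K) = Add(-11, Mul(-1, K)) (Function('j')(K) = Add(-8, Add(-3, Mul(-1, K))) = Add(-11, Mul(-1, K)))
Function('o')(m) = -3 (Function('o')(m) = Add(-3, 0) = -3)
Function('c')(w) = Add(-4, Mul(-3, Pow(w, 2)))
Add(Mul(Function('c')(3), -28), -30) = Add(Mul(Add(-4, Mul(-3, Pow(3, 2))), -28), -30) = Add(Mul(Add(-4, Mul(-3, 9)), -28), -30) = Add(Mul(Add(-4, -27), -28), -30) = Add(Mul(-31, -28), -30) = Add(868, -30) = 838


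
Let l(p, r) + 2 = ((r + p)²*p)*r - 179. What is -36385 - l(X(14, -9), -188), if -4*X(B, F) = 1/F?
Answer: 1729954127/11664 ≈ 1.4832e+5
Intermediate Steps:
X(B, F) = -1/(4*F)
l(p, r) = -181 + p*r*(p + r)² (l(p, r) = -2 + (((r + p)²*p)*r - 179) = -2 + (((p + r)²*p)*r - 179) = -2 + ((p*(p + r)²)*r - 179) = -2 + (p*r*(p + r)² - 179) = -2 + (-179 + p*r*(p + r)²) = -181 + p*r*(p + r)²)
-36385 - l(X(14, -9), -188) = -36385 - (-181 - ¼/(-9)*(-188)*(-¼/(-9) - 188)²) = -36385 - (-181 - ¼*(-⅑)*(-188)*(-¼*(-⅑) - 188)²) = -36385 - (-181 + (1/36)*(-188)*(1/36 - 188)²) = -36385 - (-181 + (1/36)*(-188)*(-6767/36)²) = -36385 - (-181 + (1/36)*(-188)*(45792289/1296)) = -36385 - (-181 - 2152237583/11664) = -36385 - 1*(-2154348767/11664) = -36385 + 2154348767/11664 = 1729954127/11664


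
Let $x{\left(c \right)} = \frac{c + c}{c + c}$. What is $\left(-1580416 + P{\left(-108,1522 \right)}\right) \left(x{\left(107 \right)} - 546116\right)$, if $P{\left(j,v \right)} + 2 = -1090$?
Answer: $863685241420$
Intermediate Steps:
$P{\left(j,v \right)} = -1092$ ($P{\left(j,v \right)} = -2 - 1090 = -1092$)
$x{\left(c \right)} = 1$ ($x{\left(c \right)} = \frac{2 c}{2 c} = 2 c \frac{1}{2 c} = 1$)
$\left(-1580416 + P{\left(-108,1522 \right)}\right) \left(x{\left(107 \right)} - 546116\right) = \left(-1580416 - 1092\right) \left(1 - 546116\right) = \left(-1581508\right) \left(-546115\right) = 863685241420$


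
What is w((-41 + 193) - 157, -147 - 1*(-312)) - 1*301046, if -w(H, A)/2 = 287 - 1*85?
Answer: -301450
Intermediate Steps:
w(H, A) = -404 (w(H, A) = -2*(287 - 1*85) = -2*(287 - 85) = -2*202 = -404)
w((-41 + 193) - 157, -147 - 1*(-312)) - 1*301046 = -404 - 1*301046 = -404 - 301046 = -301450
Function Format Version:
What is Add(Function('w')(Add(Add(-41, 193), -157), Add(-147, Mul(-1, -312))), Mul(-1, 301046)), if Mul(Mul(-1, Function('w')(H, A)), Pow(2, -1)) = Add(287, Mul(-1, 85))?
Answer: -301450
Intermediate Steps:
Function('w')(H, A) = -404 (Function('w')(H, A) = Mul(-2, Add(287, Mul(-1, 85))) = Mul(-2, Add(287, -85)) = Mul(-2, 202) = -404)
Add(Function('w')(Add(Add(-41, 193), -157), Add(-147, Mul(-1, -312))), Mul(-1, 301046)) = Add(-404, Mul(-1, 301046)) = Add(-404, -301046) = -301450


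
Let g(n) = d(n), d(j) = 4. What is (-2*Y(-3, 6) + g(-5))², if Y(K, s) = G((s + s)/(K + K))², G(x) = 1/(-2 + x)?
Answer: 961/64 ≈ 15.016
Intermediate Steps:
Y(K, s) = (-2 + s/K)⁻² (Y(K, s) = (1/(-2 + (s + s)/(K + K)))² = (1/(-2 + (2*s)/((2*K))))² = (1/(-2 + (2*s)*(1/(2*K))))² = (1/(-2 + s/K))² = (-2 + s/K)⁻²)
g(n) = 4
(-2*Y(-3, 6) + g(-5))² = (-2*(-3)²/(-1*6 + 2*(-3))² + 4)² = (-18/(-6 - 6)² + 4)² = (-18/(-12)² + 4)² = (-18/144 + 4)² = (-2*1/16 + 4)² = (-⅛ + 4)² = (31/8)² = 961/64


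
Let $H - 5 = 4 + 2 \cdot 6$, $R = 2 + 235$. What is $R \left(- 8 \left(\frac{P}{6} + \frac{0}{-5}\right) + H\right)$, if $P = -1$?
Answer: $5293$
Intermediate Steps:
$R = 237$
$H = 21$ ($H = 5 + \left(4 + 2 \cdot 6\right) = 5 + \left(4 + 12\right) = 5 + 16 = 21$)
$R \left(- 8 \left(\frac{P}{6} + \frac{0}{-5}\right) + H\right) = 237 \left(- 8 \left(- \frac{1}{6} + \frac{0}{-5}\right) + 21\right) = 237 \left(- 8 \left(\left(-1\right) \frac{1}{6} + 0 \left(- \frac{1}{5}\right)\right) + 21\right) = 237 \left(- 8 \left(- \frac{1}{6} + 0\right) + 21\right) = 237 \left(\left(-8\right) \left(- \frac{1}{6}\right) + 21\right) = 237 \left(\frac{4}{3} + 21\right) = 237 \cdot \frac{67}{3} = 5293$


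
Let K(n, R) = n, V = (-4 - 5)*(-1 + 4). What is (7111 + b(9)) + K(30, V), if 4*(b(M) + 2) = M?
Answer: 28565/4 ≈ 7141.3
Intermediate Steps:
b(M) = -2 + M/4
V = -27 (V = -9*3 = -27)
(7111 + b(9)) + K(30, V) = (7111 + (-2 + (1/4)*9)) + 30 = (7111 + (-2 + 9/4)) + 30 = (7111 + 1/4) + 30 = 28445/4 + 30 = 28565/4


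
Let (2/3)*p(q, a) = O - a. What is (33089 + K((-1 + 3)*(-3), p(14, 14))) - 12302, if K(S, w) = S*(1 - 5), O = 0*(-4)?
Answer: 20811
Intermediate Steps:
O = 0
p(q, a) = -3*a/2 (p(q, a) = 3*(0 - a)/2 = 3*(-a)/2 = -3*a/2)
K(S, w) = -4*S (K(S, w) = S*(-4) = -4*S)
(33089 + K((-1 + 3)*(-3), p(14, 14))) - 12302 = (33089 - 4*(-1 + 3)*(-3)) - 12302 = (33089 - 8*(-3)) - 12302 = (33089 - 4*(-6)) - 12302 = (33089 + 24) - 12302 = 33113 - 12302 = 20811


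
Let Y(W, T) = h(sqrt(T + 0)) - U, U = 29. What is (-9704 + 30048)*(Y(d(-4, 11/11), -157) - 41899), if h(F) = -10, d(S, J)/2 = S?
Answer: -853186672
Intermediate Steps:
d(S, J) = 2*S
Y(W, T) = -39 (Y(W, T) = -10 - 1*29 = -10 - 29 = -39)
(-9704 + 30048)*(Y(d(-4, 11/11), -157) - 41899) = (-9704 + 30048)*(-39 - 41899) = 20344*(-41938) = -853186672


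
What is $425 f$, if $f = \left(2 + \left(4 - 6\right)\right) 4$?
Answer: $0$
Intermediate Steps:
$f = 0$ ($f = \left(2 + \left(4 - 6\right)\right) 4 = \left(2 - 2\right) 4 = 0 \cdot 4 = 0$)
$425 f = 425 \cdot 0 = 0$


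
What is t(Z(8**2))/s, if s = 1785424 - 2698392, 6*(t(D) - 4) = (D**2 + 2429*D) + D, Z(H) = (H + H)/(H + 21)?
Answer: -3328523/4947145350 ≈ -0.00067282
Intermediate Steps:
Z(H) = 2*H/(21 + H) (Z(H) = (2*H)/(21 + H) = 2*H/(21 + H))
t(D) = 4 + 405*D + D**2/6 (t(D) = 4 + ((D**2 + 2429*D) + D)/6 = 4 + (D**2 + 2430*D)/6 = 4 + (405*D + D**2/6) = 4 + 405*D + D**2/6)
s = -912968
t(Z(8**2))/s = (4 + 405*(2*8**2/(21 + 8**2)) + (2*8**2/(21 + 8**2))**2/6)/(-912968) = (4 + 405*(2*64/(21 + 64)) + (2*64/(21 + 64))**2/6)*(-1/912968) = (4 + 405*(2*64/85) + (2*64/85)**2/6)*(-1/912968) = (4 + 405*(2*64*(1/85)) + (2*64*(1/85))**2/6)*(-1/912968) = (4 + 405*(128/85) + (128/85)**2/6)*(-1/912968) = (4 + 10368/17 + (1/6)*(16384/7225))*(-1/912968) = (4 + 10368/17 + 8192/21675)*(-1/912968) = (13314092/21675)*(-1/912968) = -3328523/4947145350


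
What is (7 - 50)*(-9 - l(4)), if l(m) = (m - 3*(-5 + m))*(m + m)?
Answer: 2795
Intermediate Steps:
l(m) = 2*m*(15 - 2*m) (l(m) = (m + (15 - 3*m))*(2*m) = (15 - 2*m)*(2*m) = 2*m*(15 - 2*m))
(7 - 50)*(-9 - l(4)) = (7 - 50)*(-9 - 2*4*(15 - 2*4)) = -43*(-9 - 2*4*(15 - 8)) = -43*(-9 - 2*4*7) = -43*(-9 - 1*56) = -43*(-9 - 56) = -43*(-65) = 2795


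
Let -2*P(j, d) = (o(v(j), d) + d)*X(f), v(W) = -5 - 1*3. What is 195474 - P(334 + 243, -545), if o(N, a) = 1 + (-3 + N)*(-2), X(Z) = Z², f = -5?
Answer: 188949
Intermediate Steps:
v(W) = -8 (v(W) = -5 - 3 = -8)
o(N, a) = 7 - 2*N (o(N, a) = 1 + (6 - 2*N) = 7 - 2*N)
P(j, d) = -575/2 - 25*d/2 (P(j, d) = -((7 - 2*(-8)) + d)*(-5)²/2 = -((7 + 16) + d)*25/2 = -(23 + d)*25/2 = -(575 + 25*d)/2 = -575/2 - 25*d/2)
195474 - P(334 + 243, -545) = 195474 - (-575/2 - 25/2*(-545)) = 195474 - (-575/2 + 13625/2) = 195474 - 1*6525 = 195474 - 6525 = 188949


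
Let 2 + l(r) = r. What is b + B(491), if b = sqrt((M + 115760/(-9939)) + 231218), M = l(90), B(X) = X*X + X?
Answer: 241572 + sqrt(22848116830986)/9939 ≈ 2.4205e+5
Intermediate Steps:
B(X) = X + X**2 (B(X) = X**2 + X = X + X**2)
l(r) = -2 + r
M = 88 (M = -2 + 90 = 88)
b = sqrt(22848116830986)/9939 (b = sqrt((88 + 115760/(-9939)) + 231218) = sqrt((88 + 115760*(-1/9939)) + 231218) = sqrt((88 - 115760/9939) + 231218) = sqrt(758872/9939 + 231218) = sqrt(2298834574/9939) = sqrt(22848116830986)/9939 ≈ 480.93)
b + B(491) = sqrt(22848116830986)/9939 + 491*(1 + 491) = sqrt(22848116830986)/9939 + 491*492 = sqrt(22848116830986)/9939 + 241572 = 241572 + sqrt(22848116830986)/9939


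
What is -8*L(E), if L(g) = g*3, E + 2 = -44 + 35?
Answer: 264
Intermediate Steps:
E = -11 (E = -2 + (-44 + 35) = -2 - 9 = -11)
L(g) = 3*g
-8*L(E) = -24*(-11) = -8*(-33) = 264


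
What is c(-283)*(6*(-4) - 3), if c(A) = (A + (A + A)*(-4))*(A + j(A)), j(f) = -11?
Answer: 15725178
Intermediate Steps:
c(A) = -7*A*(-11 + A) (c(A) = (A + (A + A)*(-4))*(A - 11) = (A + (2*A)*(-4))*(-11 + A) = (A - 8*A)*(-11 + A) = (-7*A)*(-11 + A) = -7*A*(-11 + A))
c(-283)*(6*(-4) - 3) = (7*(-283)*(11 - 1*(-283)))*(6*(-4) - 3) = (7*(-283)*(11 + 283))*(-24 - 3) = (7*(-283)*294)*(-27) = -582414*(-27) = 15725178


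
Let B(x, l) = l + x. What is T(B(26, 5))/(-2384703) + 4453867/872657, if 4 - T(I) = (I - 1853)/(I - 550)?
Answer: 5512376626529141/1080053410487049 ≈ 5.1038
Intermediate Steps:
T(I) = 4 - (-1853 + I)/(-550 + I) (T(I) = 4 - (I - 1853)/(I - 550) = 4 - (-1853 + I)/(-550 + I))
T(B(26, 5))/(-2384703) + 4453867/872657 = ((-347 + 3*(5 + 26))/(-550 + (5 + 26)))/(-2384703) + 4453867/872657 = ((-347 + 3*31)/(-550 + 31))*(-1/2384703) + 4453867*(1/872657) = ((-347 + 93)/(-519))*(-1/2384703) + 4453867/872657 = -1/519*(-254)*(-1/2384703) + 4453867/872657 = (254/519)*(-1/2384703) + 4453867/872657 = -254/1237660857 + 4453867/872657 = 5512376626529141/1080053410487049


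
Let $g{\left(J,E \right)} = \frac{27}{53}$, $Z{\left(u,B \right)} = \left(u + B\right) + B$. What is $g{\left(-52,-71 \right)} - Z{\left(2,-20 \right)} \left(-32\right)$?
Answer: $- \frac{64421}{53} \approx -1215.5$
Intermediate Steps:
$Z{\left(u,B \right)} = u + 2 B$ ($Z{\left(u,B \right)} = \left(B + u\right) + B = u + 2 B$)
$g{\left(J,E \right)} = \frac{27}{53}$ ($g{\left(J,E \right)} = 27 \cdot \frac{1}{53} = \frac{27}{53}$)
$g{\left(-52,-71 \right)} - Z{\left(2,-20 \right)} \left(-32\right) = \frac{27}{53} - \left(2 + 2 \left(-20\right)\right) \left(-32\right) = \frac{27}{53} - \left(2 - 40\right) \left(-32\right) = \frac{27}{53} - \left(-38\right) \left(-32\right) = \frac{27}{53} - 1216 = - \frac{64421}{53}$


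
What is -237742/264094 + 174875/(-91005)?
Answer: -6781914896/2403387447 ≈ -2.8218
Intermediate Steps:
-237742/264094 + 174875/(-91005) = -237742*1/264094 + 174875*(-1/91005) = -118871/132047 - 34975/18201 = -6781914896/2403387447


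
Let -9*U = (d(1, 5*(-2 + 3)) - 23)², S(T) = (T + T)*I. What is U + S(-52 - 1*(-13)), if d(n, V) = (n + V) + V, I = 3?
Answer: -250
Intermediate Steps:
S(T) = 6*T (S(T) = (T + T)*3 = (2*T)*3 = 6*T)
d(n, V) = n + 2*V (d(n, V) = (V + n) + V = n + 2*V)
U = -16 (U = -((1 + 2*(5*(-2 + 3))) - 23)²/9 = -((1 + 2*(5*1)) - 23)²/9 = -((1 + 2*5) - 23)²/9 = -((1 + 10) - 23)²/9 = -(11 - 23)²/9 = -⅑*(-12)² = -⅑*144 = -16)
U + S(-52 - 1*(-13)) = -16 + 6*(-52 - 1*(-13)) = -16 + 6*(-52 + 13) = -16 + 6*(-39) = -16 - 234 = -250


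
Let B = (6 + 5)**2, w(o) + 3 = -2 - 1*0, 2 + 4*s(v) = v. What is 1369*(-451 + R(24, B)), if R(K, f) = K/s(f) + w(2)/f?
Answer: -8875128432/14399 ≈ -6.1637e+5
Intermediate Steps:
s(v) = -1/2 + v/4
w(o) = -5 (w(o) = -3 + (-2 - 1*0) = -3 + (-2 + 0) = -3 - 2 = -5)
B = 121 (B = 11**2 = 121)
R(K, f) = -5/f + K/(-1/2 + f/4) (R(K, f) = K/(-1/2 + f/4) - 5/f = -5/f + K/(-1/2 + f/4))
1369*(-451 + R(24, B)) = 1369*(-451 + (10 - 5*121 + 4*24*121)/(121*(-2 + 121))) = 1369*(-451 + (1/121)*(10 - 605 + 11616)/119) = 1369*(-451 + (1/121)*(1/119)*11021) = 1369*(-451 + 11021/14399) = 1369*(-6482928/14399) = -8875128432/14399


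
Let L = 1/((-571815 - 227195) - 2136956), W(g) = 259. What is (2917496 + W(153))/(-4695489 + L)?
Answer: -1713285895266/2757159211475 ≈ -0.62140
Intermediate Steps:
L = -1/2935966 (L = 1/(-799010 - 2136956) = 1/(-2935966) = -1/2935966 ≈ -3.4060e-7)
(2917496 + W(153))/(-4695489 + L) = (2917496 + 259)/(-4695489 - 1/2935966) = 2917755/(-13785796057375/2935966) = 2917755*(-2935966/13785796057375) = -1713285895266/2757159211475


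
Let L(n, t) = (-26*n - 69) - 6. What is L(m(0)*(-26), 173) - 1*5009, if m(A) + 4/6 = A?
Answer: -16604/3 ≈ -5534.7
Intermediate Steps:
m(A) = -2/3 + A
L(n, t) = -75 - 26*n (L(n, t) = (-69 - 26*n) - 6 = -75 - 26*n)
L(m(0)*(-26), 173) - 1*5009 = (-75 - 26*(-2/3 + 0)*(-26)) - 1*5009 = (-75 - (-52)*(-26)/3) - 5009 = (-75 - 26*52/3) - 5009 = (-75 - 1352/3) - 5009 = -1577/3 - 5009 = -16604/3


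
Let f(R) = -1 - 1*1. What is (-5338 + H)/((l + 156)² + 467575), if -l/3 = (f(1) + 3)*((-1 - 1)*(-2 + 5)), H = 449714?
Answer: 444376/497851 ≈ 0.89259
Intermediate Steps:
f(R) = -2 (f(R) = -1 - 1 = -2)
l = 18 (l = -3*(-2 + 3)*(-1 - 1)*(-2 + 5) = -3*(-2*3) = -3*(-6) = 18)
(-5338 + H)/((l + 156)² + 467575) = (-5338 + 449714)/((18 + 156)² + 467575) = 444376/(174² + 467575) = 444376/(30276 + 467575) = 444376/497851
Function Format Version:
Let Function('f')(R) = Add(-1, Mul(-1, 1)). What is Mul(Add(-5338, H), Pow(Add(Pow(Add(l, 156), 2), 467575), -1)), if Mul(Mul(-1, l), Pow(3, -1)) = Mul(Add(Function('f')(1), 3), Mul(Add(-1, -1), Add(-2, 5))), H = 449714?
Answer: Rational(444376, 497851) ≈ 0.89259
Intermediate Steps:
Function('f')(R) = -2 (Function('f')(R) = Add(-1, -1) = -2)
l = 18 (l = Mul(-3, Mul(Add(-2, 3), Mul(Add(-1, -1), Add(-2, 5)))) = Mul(-3, Mul(1, Mul(-2, 3))) = Mul(-3, Mul(1, -6)) = Mul(-3, -6) = 18)
Mul(Add(-5338, H), Pow(Add(Pow(Add(l, 156), 2), 467575), -1)) = Mul(Add(-5338, 449714), Pow(Add(Pow(Add(18, 156), 2), 467575), -1)) = Mul(444376, Pow(Add(Pow(174, 2), 467575), -1)) = Mul(444376, Pow(Add(30276, 467575), -1)) = Mul(444376, Pow(497851, -1)) = Mul(444376, Rational(1, 497851)) = Rational(444376, 497851)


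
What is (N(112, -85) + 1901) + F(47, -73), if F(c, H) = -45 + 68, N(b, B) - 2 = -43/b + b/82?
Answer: 8848701/4592 ≈ 1927.0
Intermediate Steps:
N(b, B) = 2 - 43/b + b/82 (N(b, B) = 2 + (-43/b + b/82) = 2 - 43/b + b/82)
F(c, H) = 23
(N(112, -85) + 1901) + F(47, -73) = ((2 - 43/112 + (1/82)*112) + 1901) + 23 = ((2 - 43*1/112 + 56/41) + 1901) + 23 = ((2 - 43/112 + 56/41) + 1901) + 23 = (13693/4592 + 1901) + 23 = 8743085/4592 + 23 = 8848701/4592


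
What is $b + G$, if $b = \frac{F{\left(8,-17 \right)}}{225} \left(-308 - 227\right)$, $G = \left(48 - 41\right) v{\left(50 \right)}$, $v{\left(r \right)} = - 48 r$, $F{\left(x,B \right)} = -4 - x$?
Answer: $- \frac{251572}{15} \approx -16771.0$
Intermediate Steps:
$G = -16800$ ($G = \left(48 - 41\right) \left(\left(-48\right) 50\right) = 7 \left(-2400\right) = -16800$)
$b = \frac{428}{15}$ ($b = \frac{-4 - 8}{225} \left(-308 - 227\right) = \left(-4 - 8\right) \frac{1}{225} \left(-535\right) = \left(-12\right) \frac{1}{225} \left(-535\right) = \left(- \frac{4}{75}\right) \left(-535\right) = \frac{428}{15} \approx 28.533$)
$b + G = \frac{428}{15} - 16800 = - \frac{251572}{15}$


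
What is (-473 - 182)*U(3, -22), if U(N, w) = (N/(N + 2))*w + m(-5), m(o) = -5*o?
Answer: -7729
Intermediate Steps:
U(N, w) = 25 + N*w/(2 + N) (U(N, w) = (N/(N + 2))*w - 5*(-5) = (N/(2 + N))*w + 25 = N*w/(2 + N) + 25 = 25 + N*w/(2 + N))
(-473 - 182)*U(3, -22) = (-473 - 182)*((50 + 25*3 + 3*(-22))/(2 + 3)) = -655*(50 + 75 - 66)/5 = -131*59 = -655*59/5 = -7729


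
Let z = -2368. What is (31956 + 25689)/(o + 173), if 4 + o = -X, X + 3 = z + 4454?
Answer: -19215/638 ≈ -30.118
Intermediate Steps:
X = 2083 (X = -3 + (-2368 + 4454) = -3 + 2086 = 2083)
o = -2087 (o = -4 - 1*2083 = -4 - 2083 = -2087)
(31956 + 25689)/(o + 173) = (31956 + 25689)/(-2087 + 173) = 57645/(-1914) = 57645*(-1/1914) = -19215/638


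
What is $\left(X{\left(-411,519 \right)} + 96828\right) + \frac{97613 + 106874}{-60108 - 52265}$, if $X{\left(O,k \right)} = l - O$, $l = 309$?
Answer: $\frac{10961556917}{112373} \approx 97546.0$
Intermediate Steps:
$X{\left(O,k \right)} = 309 - O$
$\left(X{\left(-411,519 \right)} + 96828\right) + \frac{97613 + 106874}{-60108 - 52265} = \left(\left(309 - -411\right) + 96828\right) + \frac{97613 + 106874}{-60108 - 52265} = \left(\left(309 + 411\right) + 96828\right) + \frac{204487}{-112373} = \left(720 + 96828\right) + 204487 \left(- \frac{1}{112373}\right) = 97548 - \frac{204487}{112373} = \frac{10961556917}{112373}$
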